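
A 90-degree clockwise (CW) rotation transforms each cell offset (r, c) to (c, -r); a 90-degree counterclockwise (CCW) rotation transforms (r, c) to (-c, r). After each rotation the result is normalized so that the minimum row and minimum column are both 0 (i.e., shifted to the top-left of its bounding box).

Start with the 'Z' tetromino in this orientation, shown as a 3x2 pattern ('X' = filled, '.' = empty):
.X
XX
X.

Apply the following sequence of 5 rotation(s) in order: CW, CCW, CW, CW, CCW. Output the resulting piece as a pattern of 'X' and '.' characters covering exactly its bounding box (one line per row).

Start:
.X
XX
X.
After rotation 1 (CW):
XX.
.XX
After rotation 2 (CCW):
.X
XX
X.
After rotation 3 (CW):
XX.
.XX
After rotation 4 (CW):
.X
XX
X.
After rotation 5 (CCW):
XX.
.XX

Answer: XX.
.XX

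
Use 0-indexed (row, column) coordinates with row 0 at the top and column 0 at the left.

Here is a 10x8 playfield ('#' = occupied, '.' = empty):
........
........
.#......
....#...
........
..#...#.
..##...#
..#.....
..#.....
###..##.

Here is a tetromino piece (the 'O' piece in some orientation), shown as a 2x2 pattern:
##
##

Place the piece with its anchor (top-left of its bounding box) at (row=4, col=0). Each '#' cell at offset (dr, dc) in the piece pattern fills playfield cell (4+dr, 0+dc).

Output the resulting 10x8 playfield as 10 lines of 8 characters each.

Answer: ........
........
.#......
....#...
##......
###...#.
..##...#
..#.....
..#.....
###..##.

Derivation:
Fill (4+0,0+0) = (4,0)
Fill (4+0,0+1) = (4,1)
Fill (4+1,0+0) = (5,0)
Fill (4+1,0+1) = (5,1)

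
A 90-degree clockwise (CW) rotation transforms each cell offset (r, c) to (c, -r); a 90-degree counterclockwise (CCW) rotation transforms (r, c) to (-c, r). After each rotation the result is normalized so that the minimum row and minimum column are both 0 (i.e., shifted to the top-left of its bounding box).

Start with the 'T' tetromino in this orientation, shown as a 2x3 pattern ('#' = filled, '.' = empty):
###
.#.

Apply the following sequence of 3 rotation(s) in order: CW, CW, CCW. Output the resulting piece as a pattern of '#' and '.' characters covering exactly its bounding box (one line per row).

Start:
###
.#.
After rotation 1 (CW):
.#
##
.#
After rotation 2 (CW):
.#.
###
After rotation 3 (CCW):
.#
##
.#

Answer: .#
##
.#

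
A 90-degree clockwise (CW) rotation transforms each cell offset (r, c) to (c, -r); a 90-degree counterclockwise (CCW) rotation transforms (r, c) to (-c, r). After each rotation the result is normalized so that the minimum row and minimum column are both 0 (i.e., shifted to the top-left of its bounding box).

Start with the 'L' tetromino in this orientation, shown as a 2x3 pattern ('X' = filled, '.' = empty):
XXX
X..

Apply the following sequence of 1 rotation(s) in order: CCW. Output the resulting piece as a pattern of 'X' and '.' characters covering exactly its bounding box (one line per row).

Answer: X.
X.
XX

Derivation:
Start:
XXX
X..
After rotation 1 (CCW):
X.
X.
XX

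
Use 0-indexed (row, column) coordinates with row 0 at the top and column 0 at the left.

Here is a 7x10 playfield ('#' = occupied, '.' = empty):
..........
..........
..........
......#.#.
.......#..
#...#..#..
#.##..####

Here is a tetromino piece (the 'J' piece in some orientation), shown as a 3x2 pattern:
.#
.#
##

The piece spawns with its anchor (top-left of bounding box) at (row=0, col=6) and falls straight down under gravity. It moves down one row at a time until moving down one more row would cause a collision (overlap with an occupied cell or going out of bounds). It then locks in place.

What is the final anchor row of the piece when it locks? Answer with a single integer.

Spawn at (row=0, col=6). Try each row:
  row 0: fits
  row 1: blocked -> lock at row 0

Answer: 0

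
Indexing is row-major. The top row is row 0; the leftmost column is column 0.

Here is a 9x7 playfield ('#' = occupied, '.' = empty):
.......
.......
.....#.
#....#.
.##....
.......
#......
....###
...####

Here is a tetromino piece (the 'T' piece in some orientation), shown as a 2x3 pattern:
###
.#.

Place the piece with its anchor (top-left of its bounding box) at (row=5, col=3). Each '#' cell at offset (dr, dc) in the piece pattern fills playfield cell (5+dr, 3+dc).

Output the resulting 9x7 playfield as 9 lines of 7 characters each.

Answer: .......
.......
.....#.
#....#.
.##....
...###.
#...#..
....###
...####

Derivation:
Fill (5+0,3+0) = (5,3)
Fill (5+0,3+1) = (5,4)
Fill (5+0,3+2) = (5,5)
Fill (5+1,3+1) = (6,4)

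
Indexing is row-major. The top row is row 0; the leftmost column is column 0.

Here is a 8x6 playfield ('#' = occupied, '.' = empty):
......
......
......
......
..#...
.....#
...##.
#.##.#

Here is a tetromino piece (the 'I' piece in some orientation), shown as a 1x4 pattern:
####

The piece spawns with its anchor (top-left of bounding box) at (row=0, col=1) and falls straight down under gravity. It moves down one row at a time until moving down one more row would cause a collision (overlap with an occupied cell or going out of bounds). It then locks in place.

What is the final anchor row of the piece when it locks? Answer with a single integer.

Spawn at (row=0, col=1). Try each row:
  row 0: fits
  row 1: fits
  row 2: fits
  row 3: fits
  row 4: blocked -> lock at row 3

Answer: 3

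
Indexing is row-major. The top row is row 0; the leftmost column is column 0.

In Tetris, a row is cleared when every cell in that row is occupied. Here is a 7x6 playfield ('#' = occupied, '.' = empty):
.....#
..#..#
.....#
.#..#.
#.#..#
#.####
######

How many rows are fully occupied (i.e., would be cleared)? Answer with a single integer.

Check each row:
  row 0: 5 empty cells -> not full
  row 1: 4 empty cells -> not full
  row 2: 5 empty cells -> not full
  row 3: 4 empty cells -> not full
  row 4: 3 empty cells -> not full
  row 5: 1 empty cell -> not full
  row 6: 0 empty cells -> FULL (clear)
Total rows cleared: 1

Answer: 1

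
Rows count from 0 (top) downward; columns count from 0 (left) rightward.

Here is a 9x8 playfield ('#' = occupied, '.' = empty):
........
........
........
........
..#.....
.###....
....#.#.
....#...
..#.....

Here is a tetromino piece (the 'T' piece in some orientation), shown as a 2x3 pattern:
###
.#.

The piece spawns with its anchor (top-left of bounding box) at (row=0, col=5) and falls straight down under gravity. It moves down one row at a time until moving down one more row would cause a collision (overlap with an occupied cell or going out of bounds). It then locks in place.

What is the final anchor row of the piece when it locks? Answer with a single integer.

Spawn at (row=0, col=5). Try each row:
  row 0: fits
  row 1: fits
  row 2: fits
  row 3: fits
  row 4: fits
  row 5: blocked -> lock at row 4

Answer: 4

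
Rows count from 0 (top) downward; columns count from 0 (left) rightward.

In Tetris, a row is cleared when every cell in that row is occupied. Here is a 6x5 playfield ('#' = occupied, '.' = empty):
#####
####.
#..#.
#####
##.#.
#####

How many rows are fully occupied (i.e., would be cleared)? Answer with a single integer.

Check each row:
  row 0: 0 empty cells -> FULL (clear)
  row 1: 1 empty cell -> not full
  row 2: 3 empty cells -> not full
  row 3: 0 empty cells -> FULL (clear)
  row 4: 2 empty cells -> not full
  row 5: 0 empty cells -> FULL (clear)
Total rows cleared: 3

Answer: 3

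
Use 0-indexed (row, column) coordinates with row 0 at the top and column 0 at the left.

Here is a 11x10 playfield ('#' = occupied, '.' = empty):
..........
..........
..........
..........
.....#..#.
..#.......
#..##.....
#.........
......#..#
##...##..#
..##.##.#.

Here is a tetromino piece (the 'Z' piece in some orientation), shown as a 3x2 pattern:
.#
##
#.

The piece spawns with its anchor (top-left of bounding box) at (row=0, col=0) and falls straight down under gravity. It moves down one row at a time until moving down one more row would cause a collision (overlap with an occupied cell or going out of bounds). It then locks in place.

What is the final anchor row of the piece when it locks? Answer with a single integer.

Answer: 3

Derivation:
Spawn at (row=0, col=0). Try each row:
  row 0: fits
  row 1: fits
  row 2: fits
  row 3: fits
  row 4: blocked -> lock at row 3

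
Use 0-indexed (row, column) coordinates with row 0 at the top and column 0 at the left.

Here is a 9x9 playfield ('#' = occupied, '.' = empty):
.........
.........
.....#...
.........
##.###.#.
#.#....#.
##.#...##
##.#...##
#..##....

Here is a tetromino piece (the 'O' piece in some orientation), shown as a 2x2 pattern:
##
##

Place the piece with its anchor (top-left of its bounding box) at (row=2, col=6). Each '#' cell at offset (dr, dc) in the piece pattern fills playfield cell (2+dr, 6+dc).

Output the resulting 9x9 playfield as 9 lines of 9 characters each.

Fill (2+0,6+0) = (2,6)
Fill (2+0,6+1) = (2,7)
Fill (2+1,6+0) = (3,6)
Fill (2+1,6+1) = (3,7)

Answer: .........
.........
.....###.
......##.
##.###.#.
#.#....#.
##.#...##
##.#...##
#..##....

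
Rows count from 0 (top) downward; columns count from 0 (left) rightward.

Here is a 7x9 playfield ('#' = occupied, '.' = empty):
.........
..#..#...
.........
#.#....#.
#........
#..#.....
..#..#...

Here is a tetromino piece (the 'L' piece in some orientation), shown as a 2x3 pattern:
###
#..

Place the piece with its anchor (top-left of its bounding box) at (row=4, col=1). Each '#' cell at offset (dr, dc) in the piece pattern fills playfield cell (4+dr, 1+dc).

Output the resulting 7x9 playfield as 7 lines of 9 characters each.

Answer: .........
..#..#...
.........
#.#....#.
####.....
##.#.....
..#..#...

Derivation:
Fill (4+0,1+0) = (4,1)
Fill (4+0,1+1) = (4,2)
Fill (4+0,1+2) = (4,3)
Fill (4+1,1+0) = (5,1)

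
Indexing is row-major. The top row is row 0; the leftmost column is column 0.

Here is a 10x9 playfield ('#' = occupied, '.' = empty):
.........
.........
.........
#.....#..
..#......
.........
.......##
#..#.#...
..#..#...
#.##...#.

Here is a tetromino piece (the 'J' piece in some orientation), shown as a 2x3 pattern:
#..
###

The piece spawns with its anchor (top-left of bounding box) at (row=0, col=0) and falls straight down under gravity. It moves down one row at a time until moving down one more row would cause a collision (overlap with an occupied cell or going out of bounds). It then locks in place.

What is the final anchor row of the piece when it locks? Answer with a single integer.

Answer: 1

Derivation:
Spawn at (row=0, col=0). Try each row:
  row 0: fits
  row 1: fits
  row 2: blocked -> lock at row 1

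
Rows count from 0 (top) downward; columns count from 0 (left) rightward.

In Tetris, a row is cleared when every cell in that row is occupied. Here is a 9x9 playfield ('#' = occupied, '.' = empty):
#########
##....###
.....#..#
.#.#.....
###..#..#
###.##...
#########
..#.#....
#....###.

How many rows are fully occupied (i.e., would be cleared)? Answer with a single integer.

Answer: 2

Derivation:
Check each row:
  row 0: 0 empty cells -> FULL (clear)
  row 1: 4 empty cells -> not full
  row 2: 7 empty cells -> not full
  row 3: 7 empty cells -> not full
  row 4: 4 empty cells -> not full
  row 5: 4 empty cells -> not full
  row 6: 0 empty cells -> FULL (clear)
  row 7: 7 empty cells -> not full
  row 8: 5 empty cells -> not full
Total rows cleared: 2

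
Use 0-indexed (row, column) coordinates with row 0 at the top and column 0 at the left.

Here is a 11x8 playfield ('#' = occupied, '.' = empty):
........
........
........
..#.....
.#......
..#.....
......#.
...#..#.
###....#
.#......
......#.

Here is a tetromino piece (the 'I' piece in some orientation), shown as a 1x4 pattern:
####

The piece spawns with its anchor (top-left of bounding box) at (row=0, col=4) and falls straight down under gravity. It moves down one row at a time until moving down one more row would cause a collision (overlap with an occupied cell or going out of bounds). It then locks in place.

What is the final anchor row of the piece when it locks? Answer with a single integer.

Spawn at (row=0, col=4). Try each row:
  row 0: fits
  row 1: fits
  row 2: fits
  row 3: fits
  row 4: fits
  row 5: fits
  row 6: blocked -> lock at row 5

Answer: 5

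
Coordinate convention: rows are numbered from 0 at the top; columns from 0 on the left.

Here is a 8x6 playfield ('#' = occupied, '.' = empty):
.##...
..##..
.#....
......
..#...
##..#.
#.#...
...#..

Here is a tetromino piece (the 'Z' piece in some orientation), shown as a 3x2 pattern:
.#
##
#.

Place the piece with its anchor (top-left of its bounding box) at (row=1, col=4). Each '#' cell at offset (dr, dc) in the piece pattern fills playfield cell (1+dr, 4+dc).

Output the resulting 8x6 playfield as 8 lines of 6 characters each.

Answer: .##...
..##.#
.#..##
....#.
..#...
##..#.
#.#...
...#..

Derivation:
Fill (1+0,4+1) = (1,5)
Fill (1+1,4+0) = (2,4)
Fill (1+1,4+1) = (2,5)
Fill (1+2,4+0) = (3,4)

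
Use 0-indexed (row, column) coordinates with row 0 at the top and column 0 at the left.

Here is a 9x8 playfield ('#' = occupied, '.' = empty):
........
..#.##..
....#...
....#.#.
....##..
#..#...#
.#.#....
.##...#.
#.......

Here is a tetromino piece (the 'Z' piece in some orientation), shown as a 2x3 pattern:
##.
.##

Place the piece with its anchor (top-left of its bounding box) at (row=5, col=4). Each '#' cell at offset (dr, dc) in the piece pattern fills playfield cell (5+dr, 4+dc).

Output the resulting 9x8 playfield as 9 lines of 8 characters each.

Fill (5+0,4+0) = (5,4)
Fill (5+0,4+1) = (5,5)
Fill (5+1,4+1) = (6,5)
Fill (5+1,4+2) = (6,6)

Answer: ........
..#.##..
....#...
....#.#.
....##..
#..###.#
.#.#.##.
.##...#.
#.......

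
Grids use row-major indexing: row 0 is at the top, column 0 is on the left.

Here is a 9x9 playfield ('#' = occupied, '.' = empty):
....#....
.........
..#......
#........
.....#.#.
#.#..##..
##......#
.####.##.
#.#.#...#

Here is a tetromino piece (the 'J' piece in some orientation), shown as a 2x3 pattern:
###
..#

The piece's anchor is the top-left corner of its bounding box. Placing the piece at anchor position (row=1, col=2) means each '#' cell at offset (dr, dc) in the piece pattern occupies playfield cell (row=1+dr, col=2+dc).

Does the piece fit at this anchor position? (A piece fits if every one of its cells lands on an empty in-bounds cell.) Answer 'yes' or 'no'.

Answer: yes

Derivation:
Check each piece cell at anchor (1, 2):
  offset (0,0) -> (1,2): empty -> OK
  offset (0,1) -> (1,3): empty -> OK
  offset (0,2) -> (1,4): empty -> OK
  offset (1,2) -> (2,4): empty -> OK
All cells valid: yes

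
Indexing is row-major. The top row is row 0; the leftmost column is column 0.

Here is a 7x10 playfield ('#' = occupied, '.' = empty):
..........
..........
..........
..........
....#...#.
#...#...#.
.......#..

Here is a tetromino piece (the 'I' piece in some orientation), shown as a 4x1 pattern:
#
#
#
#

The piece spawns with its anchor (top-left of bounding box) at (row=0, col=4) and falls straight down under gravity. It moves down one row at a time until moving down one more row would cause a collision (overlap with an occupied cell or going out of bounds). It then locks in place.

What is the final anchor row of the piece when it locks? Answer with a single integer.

Answer: 0

Derivation:
Spawn at (row=0, col=4). Try each row:
  row 0: fits
  row 1: blocked -> lock at row 0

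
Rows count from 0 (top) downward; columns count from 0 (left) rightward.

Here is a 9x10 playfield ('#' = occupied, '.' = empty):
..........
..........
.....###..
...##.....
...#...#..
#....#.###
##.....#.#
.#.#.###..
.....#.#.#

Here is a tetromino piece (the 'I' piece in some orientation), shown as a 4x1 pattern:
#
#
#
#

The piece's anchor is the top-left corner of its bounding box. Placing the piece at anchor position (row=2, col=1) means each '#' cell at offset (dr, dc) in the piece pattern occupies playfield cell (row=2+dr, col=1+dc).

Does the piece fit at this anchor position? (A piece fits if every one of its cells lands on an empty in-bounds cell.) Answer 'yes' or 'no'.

Answer: yes

Derivation:
Check each piece cell at anchor (2, 1):
  offset (0,0) -> (2,1): empty -> OK
  offset (1,0) -> (3,1): empty -> OK
  offset (2,0) -> (4,1): empty -> OK
  offset (3,0) -> (5,1): empty -> OK
All cells valid: yes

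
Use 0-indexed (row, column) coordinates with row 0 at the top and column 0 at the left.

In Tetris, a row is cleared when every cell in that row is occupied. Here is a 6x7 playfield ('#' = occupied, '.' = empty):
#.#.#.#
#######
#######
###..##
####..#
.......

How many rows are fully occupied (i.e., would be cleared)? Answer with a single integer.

Check each row:
  row 0: 3 empty cells -> not full
  row 1: 0 empty cells -> FULL (clear)
  row 2: 0 empty cells -> FULL (clear)
  row 3: 2 empty cells -> not full
  row 4: 2 empty cells -> not full
  row 5: 7 empty cells -> not full
Total rows cleared: 2

Answer: 2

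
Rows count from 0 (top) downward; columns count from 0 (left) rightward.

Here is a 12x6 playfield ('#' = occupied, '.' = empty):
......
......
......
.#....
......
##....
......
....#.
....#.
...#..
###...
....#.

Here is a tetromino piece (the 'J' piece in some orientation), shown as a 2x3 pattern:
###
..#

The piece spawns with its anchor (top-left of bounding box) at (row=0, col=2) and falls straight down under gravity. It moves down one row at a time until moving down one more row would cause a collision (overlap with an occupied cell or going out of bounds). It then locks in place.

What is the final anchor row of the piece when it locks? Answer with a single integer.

Spawn at (row=0, col=2). Try each row:
  row 0: fits
  row 1: fits
  row 2: fits
  row 3: fits
  row 4: fits
  row 5: fits
  row 6: blocked -> lock at row 5

Answer: 5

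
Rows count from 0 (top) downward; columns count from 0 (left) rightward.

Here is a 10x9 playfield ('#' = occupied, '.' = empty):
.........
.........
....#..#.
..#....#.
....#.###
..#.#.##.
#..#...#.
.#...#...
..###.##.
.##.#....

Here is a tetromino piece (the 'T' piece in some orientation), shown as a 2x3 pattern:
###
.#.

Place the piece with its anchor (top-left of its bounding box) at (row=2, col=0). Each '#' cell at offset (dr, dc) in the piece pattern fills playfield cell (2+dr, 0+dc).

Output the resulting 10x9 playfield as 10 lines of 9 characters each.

Fill (2+0,0+0) = (2,0)
Fill (2+0,0+1) = (2,1)
Fill (2+0,0+2) = (2,2)
Fill (2+1,0+1) = (3,1)

Answer: .........
.........
###.#..#.
.##....#.
....#.###
..#.#.##.
#..#...#.
.#...#...
..###.##.
.##.#....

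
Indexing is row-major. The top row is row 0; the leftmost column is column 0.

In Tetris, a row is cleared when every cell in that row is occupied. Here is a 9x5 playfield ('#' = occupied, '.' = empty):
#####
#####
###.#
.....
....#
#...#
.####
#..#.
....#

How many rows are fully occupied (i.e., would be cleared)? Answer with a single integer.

Check each row:
  row 0: 0 empty cells -> FULL (clear)
  row 1: 0 empty cells -> FULL (clear)
  row 2: 1 empty cell -> not full
  row 3: 5 empty cells -> not full
  row 4: 4 empty cells -> not full
  row 5: 3 empty cells -> not full
  row 6: 1 empty cell -> not full
  row 7: 3 empty cells -> not full
  row 8: 4 empty cells -> not full
Total rows cleared: 2

Answer: 2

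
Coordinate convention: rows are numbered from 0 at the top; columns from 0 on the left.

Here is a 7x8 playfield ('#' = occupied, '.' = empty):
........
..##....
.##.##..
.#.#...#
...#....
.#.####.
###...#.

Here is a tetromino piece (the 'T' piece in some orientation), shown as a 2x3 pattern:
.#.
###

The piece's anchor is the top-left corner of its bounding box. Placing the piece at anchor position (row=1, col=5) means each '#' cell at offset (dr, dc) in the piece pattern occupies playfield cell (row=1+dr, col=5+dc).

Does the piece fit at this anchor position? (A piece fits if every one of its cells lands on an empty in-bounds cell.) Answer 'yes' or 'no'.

Answer: no

Derivation:
Check each piece cell at anchor (1, 5):
  offset (0,1) -> (1,6): empty -> OK
  offset (1,0) -> (2,5): occupied ('#') -> FAIL
  offset (1,1) -> (2,6): empty -> OK
  offset (1,2) -> (2,7): empty -> OK
All cells valid: no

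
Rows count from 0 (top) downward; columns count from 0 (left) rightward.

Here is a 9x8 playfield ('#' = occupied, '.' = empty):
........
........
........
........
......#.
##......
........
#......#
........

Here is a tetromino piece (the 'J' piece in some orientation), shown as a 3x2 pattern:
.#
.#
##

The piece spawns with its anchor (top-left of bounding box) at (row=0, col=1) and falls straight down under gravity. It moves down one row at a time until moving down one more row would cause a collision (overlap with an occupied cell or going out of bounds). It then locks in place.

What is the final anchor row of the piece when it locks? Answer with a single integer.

Spawn at (row=0, col=1). Try each row:
  row 0: fits
  row 1: fits
  row 2: fits
  row 3: blocked -> lock at row 2

Answer: 2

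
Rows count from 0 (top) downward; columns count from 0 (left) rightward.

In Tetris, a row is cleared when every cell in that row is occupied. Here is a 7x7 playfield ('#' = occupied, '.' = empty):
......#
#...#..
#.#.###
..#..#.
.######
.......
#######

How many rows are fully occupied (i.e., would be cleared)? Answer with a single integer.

Check each row:
  row 0: 6 empty cells -> not full
  row 1: 5 empty cells -> not full
  row 2: 2 empty cells -> not full
  row 3: 5 empty cells -> not full
  row 4: 1 empty cell -> not full
  row 5: 7 empty cells -> not full
  row 6: 0 empty cells -> FULL (clear)
Total rows cleared: 1

Answer: 1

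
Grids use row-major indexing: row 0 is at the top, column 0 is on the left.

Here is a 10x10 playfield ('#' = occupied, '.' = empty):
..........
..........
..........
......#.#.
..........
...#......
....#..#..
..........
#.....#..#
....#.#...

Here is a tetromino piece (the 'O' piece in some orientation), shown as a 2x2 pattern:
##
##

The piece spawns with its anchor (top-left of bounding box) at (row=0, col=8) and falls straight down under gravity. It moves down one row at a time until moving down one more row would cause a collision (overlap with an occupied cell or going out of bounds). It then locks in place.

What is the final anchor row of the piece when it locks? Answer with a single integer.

Spawn at (row=0, col=8). Try each row:
  row 0: fits
  row 1: fits
  row 2: blocked -> lock at row 1

Answer: 1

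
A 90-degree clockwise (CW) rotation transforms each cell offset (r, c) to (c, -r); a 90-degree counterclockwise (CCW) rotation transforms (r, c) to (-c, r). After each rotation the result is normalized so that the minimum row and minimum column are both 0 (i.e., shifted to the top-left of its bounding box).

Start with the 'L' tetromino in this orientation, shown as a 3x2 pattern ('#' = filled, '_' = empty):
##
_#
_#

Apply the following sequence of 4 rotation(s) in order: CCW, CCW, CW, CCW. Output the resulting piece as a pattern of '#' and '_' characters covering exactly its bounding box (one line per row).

Answer: #_
#_
##

Derivation:
Start:
##
_#
_#
After rotation 1 (CCW):
###
#__
After rotation 2 (CCW):
#_
#_
##
After rotation 3 (CW):
###
#__
After rotation 4 (CCW):
#_
#_
##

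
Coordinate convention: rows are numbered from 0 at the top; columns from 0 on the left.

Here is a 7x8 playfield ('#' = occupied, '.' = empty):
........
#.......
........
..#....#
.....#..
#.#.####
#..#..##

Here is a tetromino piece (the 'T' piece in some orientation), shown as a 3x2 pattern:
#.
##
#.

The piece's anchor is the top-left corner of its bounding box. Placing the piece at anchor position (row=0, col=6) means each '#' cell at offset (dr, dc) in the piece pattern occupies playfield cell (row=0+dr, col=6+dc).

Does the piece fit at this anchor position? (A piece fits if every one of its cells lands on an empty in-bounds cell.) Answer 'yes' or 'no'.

Check each piece cell at anchor (0, 6):
  offset (0,0) -> (0,6): empty -> OK
  offset (1,0) -> (1,6): empty -> OK
  offset (1,1) -> (1,7): empty -> OK
  offset (2,0) -> (2,6): empty -> OK
All cells valid: yes

Answer: yes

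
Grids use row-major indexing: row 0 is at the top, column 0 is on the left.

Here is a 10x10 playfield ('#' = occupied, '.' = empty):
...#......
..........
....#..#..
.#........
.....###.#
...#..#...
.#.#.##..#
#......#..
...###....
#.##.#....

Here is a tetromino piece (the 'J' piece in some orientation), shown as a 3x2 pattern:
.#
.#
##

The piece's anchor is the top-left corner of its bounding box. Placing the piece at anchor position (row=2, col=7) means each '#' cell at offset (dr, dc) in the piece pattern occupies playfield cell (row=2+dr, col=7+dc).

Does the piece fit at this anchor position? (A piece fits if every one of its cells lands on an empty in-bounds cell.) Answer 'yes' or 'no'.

Check each piece cell at anchor (2, 7):
  offset (0,1) -> (2,8): empty -> OK
  offset (1,1) -> (3,8): empty -> OK
  offset (2,0) -> (4,7): occupied ('#') -> FAIL
  offset (2,1) -> (4,8): empty -> OK
All cells valid: no

Answer: no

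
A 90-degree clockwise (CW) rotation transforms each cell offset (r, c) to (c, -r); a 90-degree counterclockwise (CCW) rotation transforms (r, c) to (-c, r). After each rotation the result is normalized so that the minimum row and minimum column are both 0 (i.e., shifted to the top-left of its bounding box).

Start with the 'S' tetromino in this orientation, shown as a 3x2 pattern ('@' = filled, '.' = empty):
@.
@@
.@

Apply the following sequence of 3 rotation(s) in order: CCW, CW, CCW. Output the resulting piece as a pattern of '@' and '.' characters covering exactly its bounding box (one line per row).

Answer: .@@
@@.

Derivation:
Start:
@.
@@
.@
After rotation 1 (CCW):
.@@
@@.
After rotation 2 (CW):
@.
@@
.@
After rotation 3 (CCW):
.@@
@@.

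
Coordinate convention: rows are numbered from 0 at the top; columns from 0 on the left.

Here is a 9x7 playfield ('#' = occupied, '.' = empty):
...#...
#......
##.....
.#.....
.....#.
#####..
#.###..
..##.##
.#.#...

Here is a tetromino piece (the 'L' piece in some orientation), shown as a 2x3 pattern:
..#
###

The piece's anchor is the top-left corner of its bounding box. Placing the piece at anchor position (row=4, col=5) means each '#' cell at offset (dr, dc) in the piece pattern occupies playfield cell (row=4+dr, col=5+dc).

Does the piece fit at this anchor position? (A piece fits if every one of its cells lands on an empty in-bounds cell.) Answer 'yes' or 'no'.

Answer: no

Derivation:
Check each piece cell at anchor (4, 5):
  offset (0,2) -> (4,7): out of bounds -> FAIL
  offset (1,0) -> (5,5): empty -> OK
  offset (1,1) -> (5,6): empty -> OK
  offset (1,2) -> (5,7): out of bounds -> FAIL
All cells valid: no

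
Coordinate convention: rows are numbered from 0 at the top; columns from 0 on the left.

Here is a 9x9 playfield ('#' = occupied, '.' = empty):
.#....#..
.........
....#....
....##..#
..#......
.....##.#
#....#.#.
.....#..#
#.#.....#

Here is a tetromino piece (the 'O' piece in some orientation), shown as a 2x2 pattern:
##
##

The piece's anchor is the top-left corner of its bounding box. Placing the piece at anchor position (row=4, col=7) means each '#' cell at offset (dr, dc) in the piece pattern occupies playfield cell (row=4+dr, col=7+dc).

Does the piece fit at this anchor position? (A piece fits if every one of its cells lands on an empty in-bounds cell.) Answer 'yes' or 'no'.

Check each piece cell at anchor (4, 7):
  offset (0,0) -> (4,7): empty -> OK
  offset (0,1) -> (4,8): empty -> OK
  offset (1,0) -> (5,7): empty -> OK
  offset (1,1) -> (5,8): occupied ('#') -> FAIL
All cells valid: no

Answer: no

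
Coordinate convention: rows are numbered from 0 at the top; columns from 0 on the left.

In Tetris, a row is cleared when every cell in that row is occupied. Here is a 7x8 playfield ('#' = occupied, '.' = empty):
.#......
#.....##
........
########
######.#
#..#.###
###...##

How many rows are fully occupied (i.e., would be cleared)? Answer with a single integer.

Check each row:
  row 0: 7 empty cells -> not full
  row 1: 5 empty cells -> not full
  row 2: 8 empty cells -> not full
  row 3: 0 empty cells -> FULL (clear)
  row 4: 1 empty cell -> not full
  row 5: 3 empty cells -> not full
  row 6: 3 empty cells -> not full
Total rows cleared: 1

Answer: 1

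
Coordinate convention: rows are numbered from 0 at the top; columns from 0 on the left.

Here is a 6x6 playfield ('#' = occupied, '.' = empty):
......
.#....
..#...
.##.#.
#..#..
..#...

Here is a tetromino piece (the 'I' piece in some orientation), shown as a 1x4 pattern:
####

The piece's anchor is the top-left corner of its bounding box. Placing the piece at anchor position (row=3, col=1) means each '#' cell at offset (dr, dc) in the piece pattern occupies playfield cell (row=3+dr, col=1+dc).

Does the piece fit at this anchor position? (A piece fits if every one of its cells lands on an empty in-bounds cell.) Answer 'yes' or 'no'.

Check each piece cell at anchor (3, 1):
  offset (0,0) -> (3,1): occupied ('#') -> FAIL
  offset (0,1) -> (3,2): occupied ('#') -> FAIL
  offset (0,2) -> (3,3): empty -> OK
  offset (0,3) -> (3,4): occupied ('#') -> FAIL
All cells valid: no

Answer: no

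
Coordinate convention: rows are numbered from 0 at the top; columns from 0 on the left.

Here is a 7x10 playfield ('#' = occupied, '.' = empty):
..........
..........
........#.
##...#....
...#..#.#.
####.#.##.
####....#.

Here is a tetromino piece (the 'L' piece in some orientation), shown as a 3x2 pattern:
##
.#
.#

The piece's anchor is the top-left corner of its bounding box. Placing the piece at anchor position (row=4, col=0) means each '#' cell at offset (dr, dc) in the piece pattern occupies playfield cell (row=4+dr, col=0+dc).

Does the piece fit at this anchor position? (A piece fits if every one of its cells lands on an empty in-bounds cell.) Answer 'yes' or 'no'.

Check each piece cell at anchor (4, 0):
  offset (0,0) -> (4,0): empty -> OK
  offset (0,1) -> (4,1): empty -> OK
  offset (1,1) -> (5,1): occupied ('#') -> FAIL
  offset (2,1) -> (6,1): occupied ('#') -> FAIL
All cells valid: no

Answer: no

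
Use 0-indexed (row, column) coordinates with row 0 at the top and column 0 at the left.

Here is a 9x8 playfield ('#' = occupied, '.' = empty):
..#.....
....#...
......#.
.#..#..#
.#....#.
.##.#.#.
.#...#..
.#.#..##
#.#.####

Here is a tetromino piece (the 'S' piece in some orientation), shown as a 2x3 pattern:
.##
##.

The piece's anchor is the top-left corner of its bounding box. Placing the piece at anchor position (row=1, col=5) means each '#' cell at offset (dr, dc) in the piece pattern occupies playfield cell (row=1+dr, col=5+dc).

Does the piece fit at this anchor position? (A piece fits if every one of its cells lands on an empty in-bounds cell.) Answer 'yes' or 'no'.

Answer: no

Derivation:
Check each piece cell at anchor (1, 5):
  offset (0,1) -> (1,6): empty -> OK
  offset (0,2) -> (1,7): empty -> OK
  offset (1,0) -> (2,5): empty -> OK
  offset (1,1) -> (2,6): occupied ('#') -> FAIL
All cells valid: no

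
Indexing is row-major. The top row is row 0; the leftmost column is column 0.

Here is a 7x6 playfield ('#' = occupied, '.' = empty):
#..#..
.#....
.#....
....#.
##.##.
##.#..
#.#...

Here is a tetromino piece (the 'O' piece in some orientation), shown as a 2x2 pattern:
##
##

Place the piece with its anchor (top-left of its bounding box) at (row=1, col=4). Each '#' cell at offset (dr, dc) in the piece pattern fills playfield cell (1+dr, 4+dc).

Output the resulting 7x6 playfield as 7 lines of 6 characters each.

Fill (1+0,4+0) = (1,4)
Fill (1+0,4+1) = (1,5)
Fill (1+1,4+0) = (2,4)
Fill (1+1,4+1) = (2,5)

Answer: #..#..
.#..##
.#..##
....#.
##.##.
##.#..
#.#...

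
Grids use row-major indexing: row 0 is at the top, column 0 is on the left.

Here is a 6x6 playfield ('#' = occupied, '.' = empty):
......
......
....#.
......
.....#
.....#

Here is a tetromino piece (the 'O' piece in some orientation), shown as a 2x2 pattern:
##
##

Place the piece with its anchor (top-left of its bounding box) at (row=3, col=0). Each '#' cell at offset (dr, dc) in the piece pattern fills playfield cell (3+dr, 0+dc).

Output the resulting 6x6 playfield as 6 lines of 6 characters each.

Fill (3+0,0+0) = (3,0)
Fill (3+0,0+1) = (3,1)
Fill (3+1,0+0) = (4,0)
Fill (3+1,0+1) = (4,1)

Answer: ......
......
....#.
##....
##...#
.....#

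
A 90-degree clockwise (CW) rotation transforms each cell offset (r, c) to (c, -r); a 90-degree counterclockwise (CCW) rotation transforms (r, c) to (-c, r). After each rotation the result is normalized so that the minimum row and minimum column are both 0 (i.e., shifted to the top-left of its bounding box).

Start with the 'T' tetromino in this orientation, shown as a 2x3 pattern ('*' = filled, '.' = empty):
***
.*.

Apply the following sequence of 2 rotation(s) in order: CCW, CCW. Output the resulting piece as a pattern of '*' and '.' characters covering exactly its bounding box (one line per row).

Answer: .*.
***

Derivation:
Start:
***
.*.
After rotation 1 (CCW):
*.
**
*.
After rotation 2 (CCW):
.*.
***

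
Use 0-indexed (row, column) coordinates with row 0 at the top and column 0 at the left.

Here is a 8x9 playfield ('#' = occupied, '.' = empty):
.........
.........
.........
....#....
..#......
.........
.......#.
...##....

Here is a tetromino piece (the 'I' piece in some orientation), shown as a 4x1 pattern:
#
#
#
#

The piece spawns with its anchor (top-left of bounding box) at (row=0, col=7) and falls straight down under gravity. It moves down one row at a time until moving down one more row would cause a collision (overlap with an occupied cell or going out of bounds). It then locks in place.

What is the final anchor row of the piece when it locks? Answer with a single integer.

Answer: 2

Derivation:
Spawn at (row=0, col=7). Try each row:
  row 0: fits
  row 1: fits
  row 2: fits
  row 3: blocked -> lock at row 2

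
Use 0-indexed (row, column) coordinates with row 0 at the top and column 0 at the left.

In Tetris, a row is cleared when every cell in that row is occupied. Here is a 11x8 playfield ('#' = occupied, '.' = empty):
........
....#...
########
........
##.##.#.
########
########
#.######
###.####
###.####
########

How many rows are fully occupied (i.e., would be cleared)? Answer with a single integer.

Answer: 4

Derivation:
Check each row:
  row 0: 8 empty cells -> not full
  row 1: 7 empty cells -> not full
  row 2: 0 empty cells -> FULL (clear)
  row 3: 8 empty cells -> not full
  row 4: 3 empty cells -> not full
  row 5: 0 empty cells -> FULL (clear)
  row 6: 0 empty cells -> FULL (clear)
  row 7: 1 empty cell -> not full
  row 8: 1 empty cell -> not full
  row 9: 1 empty cell -> not full
  row 10: 0 empty cells -> FULL (clear)
Total rows cleared: 4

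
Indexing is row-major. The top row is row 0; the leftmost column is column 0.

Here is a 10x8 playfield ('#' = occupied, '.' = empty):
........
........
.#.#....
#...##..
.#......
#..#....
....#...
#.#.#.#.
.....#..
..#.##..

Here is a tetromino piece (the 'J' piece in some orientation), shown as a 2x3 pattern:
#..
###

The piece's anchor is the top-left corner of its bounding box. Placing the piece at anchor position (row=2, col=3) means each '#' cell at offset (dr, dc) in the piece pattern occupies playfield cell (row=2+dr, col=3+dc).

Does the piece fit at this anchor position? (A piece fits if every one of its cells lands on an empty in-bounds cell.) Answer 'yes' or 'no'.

Answer: no

Derivation:
Check each piece cell at anchor (2, 3):
  offset (0,0) -> (2,3): occupied ('#') -> FAIL
  offset (1,0) -> (3,3): empty -> OK
  offset (1,1) -> (3,4): occupied ('#') -> FAIL
  offset (1,2) -> (3,5): occupied ('#') -> FAIL
All cells valid: no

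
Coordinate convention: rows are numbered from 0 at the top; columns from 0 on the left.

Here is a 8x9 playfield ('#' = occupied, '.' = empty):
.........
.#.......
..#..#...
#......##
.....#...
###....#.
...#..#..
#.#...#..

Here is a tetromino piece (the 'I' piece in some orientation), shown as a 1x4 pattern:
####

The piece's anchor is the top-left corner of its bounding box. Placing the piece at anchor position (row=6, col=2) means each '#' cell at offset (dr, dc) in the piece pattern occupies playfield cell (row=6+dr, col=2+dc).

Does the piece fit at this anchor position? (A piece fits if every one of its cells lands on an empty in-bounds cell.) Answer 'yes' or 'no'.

Answer: no

Derivation:
Check each piece cell at anchor (6, 2):
  offset (0,0) -> (6,2): empty -> OK
  offset (0,1) -> (6,3): occupied ('#') -> FAIL
  offset (0,2) -> (6,4): empty -> OK
  offset (0,3) -> (6,5): empty -> OK
All cells valid: no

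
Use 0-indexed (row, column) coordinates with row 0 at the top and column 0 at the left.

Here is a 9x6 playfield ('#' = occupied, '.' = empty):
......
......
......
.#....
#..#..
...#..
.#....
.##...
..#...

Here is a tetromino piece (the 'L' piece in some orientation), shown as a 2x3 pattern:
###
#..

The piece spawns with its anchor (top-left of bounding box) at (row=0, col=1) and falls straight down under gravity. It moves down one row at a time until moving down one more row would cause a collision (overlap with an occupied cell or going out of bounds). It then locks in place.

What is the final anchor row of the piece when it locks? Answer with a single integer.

Answer: 1

Derivation:
Spawn at (row=0, col=1). Try each row:
  row 0: fits
  row 1: fits
  row 2: blocked -> lock at row 1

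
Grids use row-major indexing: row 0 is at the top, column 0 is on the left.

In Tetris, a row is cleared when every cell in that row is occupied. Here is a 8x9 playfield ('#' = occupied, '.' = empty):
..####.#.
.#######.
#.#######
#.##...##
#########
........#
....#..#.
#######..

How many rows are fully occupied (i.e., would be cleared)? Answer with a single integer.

Answer: 1

Derivation:
Check each row:
  row 0: 4 empty cells -> not full
  row 1: 2 empty cells -> not full
  row 2: 1 empty cell -> not full
  row 3: 4 empty cells -> not full
  row 4: 0 empty cells -> FULL (clear)
  row 5: 8 empty cells -> not full
  row 6: 7 empty cells -> not full
  row 7: 2 empty cells -> not full
Total rows cleared: 1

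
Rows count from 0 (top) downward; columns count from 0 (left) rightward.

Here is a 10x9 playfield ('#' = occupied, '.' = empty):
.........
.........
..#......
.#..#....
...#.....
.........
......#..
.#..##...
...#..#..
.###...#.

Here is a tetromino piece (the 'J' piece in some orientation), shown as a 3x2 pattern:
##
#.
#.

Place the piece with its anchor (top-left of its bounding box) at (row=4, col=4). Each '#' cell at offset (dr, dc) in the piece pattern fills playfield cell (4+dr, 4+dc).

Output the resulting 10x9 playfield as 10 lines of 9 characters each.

Answer: .........
.........
..#......
.#..#....
...###...
....#....
....#.#..
.#..##...
...#..#..
.###...#.

Derivation:
Fill (4+0,4+0) = (4,4)
Fill (4+0,4+1) = (4,5)
Fill (4+1,4+0) = (5,4)
Fill (4+2,4+0) = (6,4)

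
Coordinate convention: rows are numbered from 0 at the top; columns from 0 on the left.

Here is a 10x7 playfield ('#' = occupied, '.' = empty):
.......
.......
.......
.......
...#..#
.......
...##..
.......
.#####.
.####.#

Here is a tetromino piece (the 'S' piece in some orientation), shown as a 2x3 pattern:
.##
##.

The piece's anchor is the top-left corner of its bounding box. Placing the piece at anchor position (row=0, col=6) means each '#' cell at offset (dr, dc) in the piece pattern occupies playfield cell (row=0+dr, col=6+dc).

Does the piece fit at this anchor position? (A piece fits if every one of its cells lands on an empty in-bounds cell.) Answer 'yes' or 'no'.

Answer: no

Derivation:
Check each piece cell at anchor (0, 6):
  offset (0,1) -> (0,7): out of bounds -> FAIL
  offset (0,2) -> (0,8): out of bounds -> FAIL
  offset (1,0) -> (1,6): empty -> OK
  offset (1,1) -> (1,7): out of bounds -> FAIL
All cells valid: no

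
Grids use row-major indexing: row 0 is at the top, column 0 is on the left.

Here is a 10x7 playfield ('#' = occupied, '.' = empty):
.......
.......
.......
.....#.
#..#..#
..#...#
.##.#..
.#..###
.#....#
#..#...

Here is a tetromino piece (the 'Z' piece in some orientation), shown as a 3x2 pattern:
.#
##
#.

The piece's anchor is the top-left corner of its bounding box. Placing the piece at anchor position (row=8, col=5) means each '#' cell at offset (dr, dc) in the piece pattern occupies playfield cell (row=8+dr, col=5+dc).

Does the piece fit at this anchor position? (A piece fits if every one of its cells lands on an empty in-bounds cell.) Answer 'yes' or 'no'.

Check each piece cell at anchor (8, 5):
  offset (0,1) -> (8,6): occupied ('#') -> FAIL
  offset (1,0) -> (9,5): empty -> OK
  offset (1,1) -> (9,6): empty -> OK
  offset (2,0) -> (10,5): out of bounds -> FAIL
All cells valid: no

Answer: no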